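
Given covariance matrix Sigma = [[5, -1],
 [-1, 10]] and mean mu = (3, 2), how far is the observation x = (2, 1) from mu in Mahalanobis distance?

Step 1 — centre the observation: (x - mu) = (-1, -1).

Step 2 — invert Sigma. det(Sigma) = 5·10 - (-1)² = 49.
  Sigma^{-1} = (1/det) · [[d, -b], [-b, a]] = [[0.2041, 0.0204],
 [0.0204, 0.102]].

Step 3 — form the quadratic (x - mu)^T · Sigma^{-1} · (x - mu):
  Sigma^{-1} · (x - mu) = (-0.2245, -0.1224).
  (x - mu)^T · [Sigma^{-1} · (x - mu)] = (-1)·(-0.2245) + (-1)·(-0.1224) = 0.3469.

Step 4 — take square root: d = √(0.3469) ≈ 0.589.

d(x, mu) = √(0.3469) ≈ 0.589


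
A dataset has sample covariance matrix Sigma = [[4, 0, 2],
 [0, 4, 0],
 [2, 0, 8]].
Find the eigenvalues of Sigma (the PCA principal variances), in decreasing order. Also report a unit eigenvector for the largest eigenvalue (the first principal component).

Step 1 — characteristic polynomial p(λ) = det(λI - Sigma) = λ³ - tr·λ² + c_1·λ - det, where tr = trace, c_1 = sum of the principal 2×2 minors, det = det(Sigma):
  tr = 4 + 4 + 8 = 16,
  c_1 = (4·4 - (0)²) + (4·8 - (2)²) + (4·8 - (0)²) = 16 + 28 + 32 = 76,
  det = 4·(4·8 - (0)²) - (0)·((0)·8 - (0)·(2)) + (2)·((0)·(0) - 4·(2)) = 4·(32) - (0)·(0) + (2)·(-8) = 112.
  So p(λ) = λ³ - 16λ² + 76λ - 112.
Step 2 — look for an integer root (rational root theorem: any rational root is an integer divisor of 112). Testing λ = 4:
  p(4) = 64 - 256 + 304 - 112 = 0  ✓
  Dividing out (λ - 4): p(λ) = (λ - 4)(λ² - 12λ + 28).
Step 3 — remaining eigenvalues from the quadratic λ² - 12λ + 28 = 0:
  Δ = 12² - 4·28 = 144 - 112 = 32,  λ = (12 ± √32)/2 = (12 ± 5.6569)/2 ≈ 8.8284 or 3.1716.
  Sorted: λ_1 = 8.8284,  λ_2 = 4,  λ_3 = 3.1716  (check: sum = 16 = tr ✓).

Step 4 — unit eigenvector for λ_1 ≈ 8.8284: v spans the null space of (Sigma - λ_1 I), whose rows are
  r_1 = (-4.8284, 0, 2),  r_2 = (0, -4.8284, 0),  r_3 = (2, 0, -0.8284).
  v is orthogonal to every row, so take v ∝ r_1 × r_2 = ((0)·(0) - (2)·(-4.8284), (2)·(0) - (-4.8284)·(0), (-4.8284)·(-4.8284) - (0)·(0)) ≈ (9.6569, 0, 23.3137).
  Let u = (9.6569, 0, 23.3137).
  ||u|| = √((9.6569)² + (0)² + (23.3137)²) = √(636.7838) ≈ 25.2346,  v_1 = u/||u|| ≈ (0.3827, 0, 0.9239) (||v_1|| = 1).

λ_1 = 8.8284,  λ_2 = 4,  λ_3 = 3.1716;  v_1 ≈ (0.3827, 0, 0.9239)


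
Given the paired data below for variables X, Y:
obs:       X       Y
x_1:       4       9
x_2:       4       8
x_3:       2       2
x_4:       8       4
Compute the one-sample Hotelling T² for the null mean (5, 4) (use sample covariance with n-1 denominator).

Step 1 — sample mean vector:
  mean(X) = (4 + 4 + 2 + 8) / 4 = 18/4 = 4.5
  mean(Y) = (9 + 8 + 2 + 4) / 4 = 23/4 = 5.75
  x̄ = (4.5, 5.75),  deviation x̄ - mu_0 = (4.5, 5.75) - (5, 4) = (-0.5, 1.75).

Step 2 — sample covariance matrix, S[i,j] = (1/(n-1)) · Σ_k (x_{k,i} - mean_i) · (x_{k,j} - mean_j), divisor n-1 = 3:
  S[X,X] = ((-0.5)·(-0.5) + (-0.5)·(-0.5) + (-2.5)·(-2.5) + (3.5)·(3.5)) / 3 = 19/3 = 6.3333
  S[X,Y] = ((-0.5)·(3.25) + (-0.5)·(2.25) + (-2.5)·(-3.75) + (3.5)·(-1.75)) / 3 = 0.5/3 = 0.1667
  S[Y,Y] = ((3.25)·(3.25) + (2.25)·(2.25) + (-3.75)·(-3.75) + (-1.75)·(-1.75)) / 3 = 32.75/3 = 10.9167
  S = [[6.3333, 0.1667],
 [0.1667, 10.9167]].

Step 3 — invert S. det(S) = 6.3333·10.9167 - (0.1667)² = 69.1111.
  S^{-1} = (1/det) · [[d, -b], [-b, a]] = [[0.158, -0.0024],
 [-0.0024, 0.0916]].

Step 4 — quadratic form (x̄ - mu_0)^T · S^{-1} · (x̄ - mu_0):
  S^{-1} · (x̄ - mu_0) = (-0.0832, 0.1616),
  (x̄ - mu_0)^T · [...] = (-0.5)·(-0.0832) + (1.75)·(0.1616) = 0.3244.

Step 5 — scale by n: T² = 4 · 0.3244 = 1.2974.

T² ≈ 1.2974


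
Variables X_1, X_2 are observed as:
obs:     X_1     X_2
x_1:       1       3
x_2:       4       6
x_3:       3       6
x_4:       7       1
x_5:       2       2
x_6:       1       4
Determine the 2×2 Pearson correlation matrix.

Step 1 — column means:
  mean(X_1) = (1 + 4 + 3 + 7 + 2 + 1) / 6 = 18/6 = 3
  mean(X_2) = (3 + 6 + 6 + 1 + 2 + 4) / 6 = 22/6 = 3.6667

Step 2 — sample variances and covariances s[i,j] = (1/(n-1)) · Σ_k (x_{k,i} - mean_i) · (x_{k,j} - mean_j), with n-1 = 5:
  s[X_1,X_1] = ((-2)·(-2) + (1)·(1) + (0)·(0) + (4)·(4) + (-1)·(-1) + (-2)·(-2)) / 5 = 26/5 = 5.2
  s[X_1,X_2] = ((-2)·(-0.6667) + (1)·(2.3333) + (0)·(2.3333) + (4)·(-2.6667) + (-1)·(-1.6667) + (-2)·(0.3333)) / 5 = -6/5 = -1.2
  s[X_2,X_2] = ((-0.6667)·(-0.6667) + (2.3333)·(2.3333) + (2.3333)·(2.3333) + (-2.6667)·(-2.6667) + (-1.6667)·(-1.6667) + (0.3333)·(0.3333)) / 5 = 21.3333/5 = 4.2667
  Sample standard deviations s_i = √(s[i,i]):
  s(X_1) = √(5.2) = 2.2804
  s(X_2) = √(4.2667) = 2.0656

Step 3 — r_{ij} = s_{ij} / (s_i · s_j):
  r[X_1,X_1] = 1 (diagonal).
  r[X_1,X_2] = -1.2 / (2.2804 · 2.0656) = -1.2 / 4.7103 = -0.2548
  r[X_2,X_2] = 1 (diagonal).

R is symmetric with unit diagonal. Assembling:

R = [[1, -0.2548],
 [-0.2548, 1]]


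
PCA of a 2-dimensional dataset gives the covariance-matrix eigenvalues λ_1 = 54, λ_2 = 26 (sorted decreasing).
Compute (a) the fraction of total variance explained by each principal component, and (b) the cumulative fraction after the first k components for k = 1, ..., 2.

Step 1 — total variance = trace(Sigma) = Σ λ_i = 54 + 26 = 80.

Step 2 — fraction explained by component i = λ_i / Σ λ:
  PC1: 54/80 = 0.675
  PC2: 26/80 = 0.325

Step 3 — cumulative fraction after k components = (λ_1 + ... + λ_k) / Σ λ:
  k = 1: 54/80 = 0.675
  k = 2: (54 + 26)/80 = 80/80 = 1

Summary (fraction, with percent):

explained: PC1 0.675 (67.5%), PC2 0.325 (32.5%);  cumulative: 0.675, 1


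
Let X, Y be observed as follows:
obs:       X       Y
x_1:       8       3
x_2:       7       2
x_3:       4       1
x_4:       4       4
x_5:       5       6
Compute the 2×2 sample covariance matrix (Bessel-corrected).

Step 1 — column means:
  mean(X) = (8 + 7 + 4 + 4 + 5) / 5 = 28/5 = 5.6
  mean(Y) = (3 + 2 + 1 + 4 + 6) / 5 = 16/5 = 3.2

Step 2 — sample covariance S[i,j] = (1/(n-1)) · Σ_k (x_{k,i} - mean_i) · (x_{k,j} - mean_j), with n-1 = 4.
  S[X,X] = ((2.4)·(2.4) + (1.4)·(1.4) + (-1.6)·(-1.6) + (-1.6)·(-1.6) + (-0.6)·(-0.6)) / 4 = 13.2/4 = 3.3
  S[X,Y] = ((2.4)·(-0.2) + (1.4)·(-1.2) + (-1.6)·(-2.2) + (-1.6)·(0.8) + (-0.6)·(2.8)) / 4 = -1.6/4 = -0.4
  S[Y,Y] = ((-0.2)·(-0.2) + (-1.2)·(-1.2) + (-2.2)·(-2.2) + (0.8)·(0.8) + (2.8)·(2.8)) / 4 = 14.8/4 = 3.7

S is symmetric (S[j,i] = S[i,j]). Assembling:

S = [[3.3, -0.4],
 [-0.4, 3.7]]


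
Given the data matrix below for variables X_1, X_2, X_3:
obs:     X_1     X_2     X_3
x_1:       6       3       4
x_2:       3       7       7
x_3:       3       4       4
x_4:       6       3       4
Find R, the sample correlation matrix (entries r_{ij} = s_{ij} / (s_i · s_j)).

Step 1 — column means:
  mean(X_1) = (6 + 3 + 3 + 6) / 4 = 18/4 = 4.5
  mean(X_2) = (3 + 7 + 4 + 3) / 4 = 17/4 = 4.25
  mean(X_3) = (4 + 7 + 4 + 4) / 4 = 19/4 = 4.75

Step 2 — sample variances and covariances s[i,j] = (1/(n-1)) · Σ_k (x_{k,i} - mean_i) · (x_{k,j} - mean_j), with n-1 = 3:
  s[X_1,X_1] = ((1.5)·(1.5) + (-1.5)·(-1.5) + (-1.5)·(-1.5) + (1.5)·(1.5)) / 3 = 9/3 = 3
  s[X_1,X_2] = ((1.5)·(-1.25) + (-1.5)·(2.75) + (-1.5)·(-0.25) + (1.5)·(-1.25)) / 3 = -7.5/3 = -2.5
  s[X_1,X_3] = ((1.5)·(-0.75) + (-1.5)·(2.25) + (-1.5)·(-0.75) + (1.5)·(-0.75)) / 3 = -4.5/3 = -1.5
  s[X_2,X_2] = ((-1.25)·(-1.25) + (2.75)·(2.75) + (-0.25)·(-0.25) + (-1.25)·(-1.25)) / 3 = 10.75/3 = 3.5833
  s[X_2,X_3] = ((-1.25)·(-0.75) + (2.75)·(2.25) + (-0.25)·(-0.75) + (-1.25)·(-0.75)) / 3 = 8.25/3 = 2.75
  s[X_3,X_3] = ((-0.75)·(-0.75) + (2.25)·(2.25) + (-0.75)·(-0.75) + (-0.75)·(-0.75)) / 3 = 6.75/3 = 2.25
  Sample standard deviations s_i = √(s[i,i]):
  s(X_1) = √(3) = 1.7321
  s(X_2) = √(3.5833) = 1.893
  s(X_3) = √(2.25) = 1.5

Step 3 — r_{ij} = s_{ij} / (s_i · s_j):
  r[X_1,X_1] = 1 (diagonal).
  r[X_1,X_2] = -2.5 / (1.7321 · 1.893) = -2.5 / 3.2787 = -0.7625
  r[X_1,X_3] = -1.5 / (1.7321 · 1.5) = -1.5 / 2.5981 = -0.5774
  r[X_2,X_2] = 1 (diagonal).
  r[X_2,X_3] = 2.75 / (1.893 · 1.5) = 2.75 / 2.8395 = 0.9685
  r[X_3,X_3] = 1 (diagonal).

R is symmetric with unit diagonal. Assembling:

R = [[1, -0.7625, -0.5774],
 [-0.7625, 1, 0.9685],
 [-0.5774, 0.9685, 1]]


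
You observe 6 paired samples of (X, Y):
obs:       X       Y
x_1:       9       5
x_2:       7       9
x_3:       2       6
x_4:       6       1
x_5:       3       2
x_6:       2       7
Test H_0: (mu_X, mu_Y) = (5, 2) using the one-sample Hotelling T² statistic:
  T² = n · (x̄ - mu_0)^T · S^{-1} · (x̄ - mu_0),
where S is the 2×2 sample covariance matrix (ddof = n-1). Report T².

Step 1 — sample mean vector:
  mean(X) = (9 + 7 + 2 + 6 + 3 + 2) / 6 = 29/6 = 4.8333
  mean(Y) = (5 + 9 + 6 + 1 + 2 + 7) / 6 = 30/6 = 5
  x̄ = (4.8333, 5),  deviation x̄ - mu_0 = (4.8333, 5) - (5, 2) = (-0.1667, 3).

Step 2 — sample covariance matrix, S[i,j] = (1/(n-1)) · Σ_k (x_{k,i} - mean_i) · (x_{k,j} - mean_j), divisor n-1 = 5:
  S[X,X] = ((4.1667)·(4.1667) + (2.1667)·(2.1667) + (-2.8333)·(-2.8333) + (1.1667)·(1.1667) + (-1.8333)·(-1.8333) + (-2.8333)·(-2.8333)) / 5 = 42.8333/5 = 8.5667
  S[X,Y] = ((4.1667)·(0) + (2.1667)·(4) + (-2.8333)·(1) + (1.1667)·(-4) + (-1.8333)·(-3) + (-2.8333)·(2)) / 5 = 1/5 = 0.2
  S[Y,Y] = ((0)·(0) + (4)·(4) + (1)·(1) + (-4)·(-4) + (-3)·(-3) + (2)·(2)) / 5 = 46/5 = 9.2
  S = [[8.5667, 0.2],
 [0.2, 9.2]].

Step 3 — invert S. det(S) = 8.5667·9.2 - (0.2)² = 78.7733.
  S^{-1} = (1/det) · [[d, -b], [-b, a]] = [[0.1168, -0.0025],
 [-0.0025, 0.1088]].

Step 4 — quadratic form (x̄ - mu_0)^T · S^{-1} · (x̄ - mu_0):
  S^{-1} · (x̄ - mu_0) = (-0.0271, 0.3267),
  (x̄ - mu_0)^T · [...] = (-0.1667)·(-0.0271) + (3)·(0.3267) = 0.9845.

Step 5 — scale by n: T² = 6 · 0.9845 = 5.9072.

T² ≈ 5.9072


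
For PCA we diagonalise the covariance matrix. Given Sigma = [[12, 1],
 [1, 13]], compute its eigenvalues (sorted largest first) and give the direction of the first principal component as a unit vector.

Step 1 — characteristic polynomial of 2×2 Sigma:
  det(Sigma - λI) = λ² - trace · λ + det = 0.
  trace = 12 + 13 = 25, det = 12·13 - (1)² = 155.
Step 2 — discriminant:
  Δ = trace² - 4·det = 625 - 620 = 5.
Step 3 — eigenvalues:
  λ = (trace ± √Δ)/2 = (25 ± 2.2361)/2,
  λ_1 = 13.618,  λ_2 = 11.382.

Step 4 — unit eigenvector for λ_1: solve (Sigma - λ_1 I)v = 0. First row:
  (12 - 13.618)·v_x + (1)·v_y = 0, i.e. (-1.618)·v_x + (1)·v_y = 0,
  so v ∝ (b, λ_1 - a) = (1, 1.618) = u.
  ||u|| = √((1)² + (1.618)²) = √(3.618) ≈ 1.9021,
  v_1 = u/||u|| ≈ (0.5257, 0.8507) (||v_1|| = 1).

λ_1 = 13.618,  λ_2 = 11.382;  v_1 ≈ (0.5257, 0.8507)


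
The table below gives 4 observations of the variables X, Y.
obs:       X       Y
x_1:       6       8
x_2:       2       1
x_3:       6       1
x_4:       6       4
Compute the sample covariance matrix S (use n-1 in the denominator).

Step 1 — column means:
  mean(X) = (6 + 2 + 6 + 6) / 4 = 20/4 = 5
  mean(Y) = (8 + 1 + 1 + 4) / 4 = 14/4 = 3.5

Step 2 — sample covariance S[i,j] = (1/(n-1)) · Σ_k (x_{k,i} - mean_i) · (x_{k,j} - mean_j), with n-1 = 3.
  S[X,X] = ((1)·(1) + (-3)·(-3) + (1)·(1) + (1)·(1)) / 3 = 12/3 = 4
  S[X,Y] = ((1)·(4.5) + (-3)·(-2.5) + (1)·(-2.5) + (1)·(0.5)) / 3 = 10/3 = 3.3333
  S[Y,Y] = ((4.5)·(4.5) + (-2.5)·(-2.5) + (-2.5)·(-2.5) + (0.5)·(0.5)) / 3 = 33/3 = 11

S is symmetric (S[j,i] = S[i,j]). Assembling:

S = [[4, 3.3333],
 [3.3333, 11]]


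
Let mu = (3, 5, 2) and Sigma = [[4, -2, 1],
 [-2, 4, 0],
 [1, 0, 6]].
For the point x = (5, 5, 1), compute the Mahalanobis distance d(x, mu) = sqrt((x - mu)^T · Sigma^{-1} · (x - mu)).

Step 1 — centre the observation: (x - mu) = (2, 0, -1).

Step 2 — invert Sigma (cofactor / det for 3×3, or solve directly):
  Sigma^{-1} = [[0.3529, 0.1765, -0.0588],
 [0.1765, 0.3382, -0.0294],
 [-0.0588, -0.0294, 0.1765]].

Step 3 — form the quadratic (x - mu)^T · Sigma^{-1} · (x - mu):
  Sigma^{-1} · (x - mu) = (0.7647, 0.3824, -0.2941).
  (x - mu)^T · [Sigma^{-1} · (x - mu)] = (2)·(0.7647) + (0)·(0.3824) + (-1)·(-0.2941) = 1.8235.

Step 4 — take square root: d = √(1.8235) ≈ 1.3504.

d(x, mu) = √(1.8235) ≈ 1.3504


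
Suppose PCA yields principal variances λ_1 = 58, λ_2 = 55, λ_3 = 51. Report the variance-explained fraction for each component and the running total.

Step 1 — total variance = trace(Sigma) = Σ λ_i = 58 + 55 + 51 = 164.

Step 2 — fraction explained by component i = λ_i / Σ λ:
  PC1: 58/164 = 0.3537
  PC2: 55/164 = 0.3354
  PC3: 51/164 = 0.311

Step 3 — cumulative fraction after k components = (λ_1 + ... + λ_k) / Σ λ:
  k = 1: 58/164 = 0.3537
  k = 2: (58 + 55)/164 = 113/164 = 0.689
  k = 3: (58 + 55 + 51)/164 = 164/164 = 1

Summary (fraction, with percent):

explained: PC1 0.3537 (35.37%), PC2 0.3354 (33.54%), PC3 0.311 (31.1%);  cumulative: 0.3537, 0.689, 1


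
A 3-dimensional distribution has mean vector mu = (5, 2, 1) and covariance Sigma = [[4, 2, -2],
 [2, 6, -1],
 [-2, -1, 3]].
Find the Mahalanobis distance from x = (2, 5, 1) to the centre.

Step 1 — centre the observation: (x - mu) = (-3, 3, 0).

Step 2 — invert Sigma (cofactor / det for 3×3, or solve directly):
  Sigma^{-1} = [[0.425, -0.1, 0.25],
 [-0.1, 0.2, 0],
 [0.25, 0, 0.5]].

Step 3 — form the quadratic (x - mu)^T · Sigma^{-1} · (x - mu):
  Sigma^{-1} · (x - mu) = (-1.575, 0.9, -0.75).
  (x - mu)^T · [Sigma^{-1} · (x - mu)] = (-3)·(-1.575) + (3)·(0.9) + (0)·(-0.75) = 7.425.

Step 4 — take square root: d = √(7.425) ≈ 2.7249.

d(x, mu) = √(7.425) ≈ 2.7249


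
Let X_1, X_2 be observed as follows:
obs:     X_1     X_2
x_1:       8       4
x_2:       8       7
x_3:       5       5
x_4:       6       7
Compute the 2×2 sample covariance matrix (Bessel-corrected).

Step 1 — column means:
  mean(X_1) = (8 + 8 + 5 + 6) / 4 = 27/4 = 6.75
  mean(X_2) = (4 + 7 + 5 + 7) / 4 = 23/4 = 5.75

Step 2 — sample covariance S[i,j] = (1/(n-1)) · Σ_k (x_{k,i} - mean_i) · (x_{k,j} - mean_j), with n-1 = 3.
  S[X_1,X_1] = ((1.25)·(1.25) + (1.25)·(1.25) + (-1.75)·(-1.75) + (-0.75)·(-0.75)) / 3 = 6.75/3 = 2.25
  S[X_1,X_2] = ((1.25)·(-1.75) + (1.25)·(1.25) + (-1.75)·(-0.75) + (-0.75)·(1.25)) / 3 = -0.25/3 = -0.0833
  S[X_2,X_2] = ((-1.75)·(-1.75) + (1.25)·(1.25) + (-0.75)·(-0.75) + (1.25)·(1.25)) / 3 = 6.75/3 = 2.25

S is symmetric (S[j,i] = S[i,j]). Assembling:

S = [[2.25, -0.0833],
 [-0.0833, 2.25]]


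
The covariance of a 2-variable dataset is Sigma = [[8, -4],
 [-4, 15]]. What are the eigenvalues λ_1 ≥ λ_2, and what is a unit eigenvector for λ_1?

Step 1 — characteristic polynomial of 2×2 Sigma:
  det(Sigma - λI) = λ² - trace · λ + det = 0.
  trace = 8 + 15 = 23, det = 8·15 - (-4)² = 104.
Step 2 — discriminant:
  Δ = trace² - 4·det = 529 - 416 = 113.
Step 3 — eigenvalues:
  λ = (trace ± √Δ)/2 = (23 ± 10.6301)/2,
  λ_1 = 16.8151,  λ_2 = 6.1849.

Step 4 — unit eigenvector for λ_1: solve (Sigma - λ_1 I)v = 0. First row:
  (8 - 16.8151)·v_x + (-4)·v_y = 0, i.e. (-8.8151)·v_x + (-4)·v_y = 0,
  so v ∝ (b, λ_1 - a) = (-4, 8.8151); multiply by -1 so the first entry is positive: u = (4, -8.8151).
  ||u|| = √((4)² + (-8.8151)²) = √(93.7055) ≈ 9.6802,
  v_1 = u/||u|| ≈ (0.4132, -0.9106) (||v_1|| = 1).

λ_1 = 16.8151,  λ_2 = 6.1849;  v_1 ≈ (0.4132, -0.9106)


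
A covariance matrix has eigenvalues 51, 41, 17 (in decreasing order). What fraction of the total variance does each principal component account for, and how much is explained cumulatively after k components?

Step 1 — total variance = trace(Sigma) = Σ λ_i = 51 + 41 + 17 = 109.

Step 2 — fraction explained by component i = λ_i / Σ λ:
  PC1: 51/109 = 0.4679
  PC2: 41/109 = 0.3761
  PC3: 17/109 = 0.156

Step 3 — cumulative fraction after k components = (λ_1 + ... + λ_k) / Σ λ:
  k = 1: 51/109 = 0.4679
  k = 2: (51 + 41)/109 = 92/109 = 0.844
  k = 3: (51 + 41 + 17)/109 = 109/109 = 1

Summary (fraction, with percent):

explained: PC1 0.4679 (46.79%), PC2 0.3761 (37.61%), PC3 0.156 (15.6%);  cumulative: 0.4679, 0.844, 1


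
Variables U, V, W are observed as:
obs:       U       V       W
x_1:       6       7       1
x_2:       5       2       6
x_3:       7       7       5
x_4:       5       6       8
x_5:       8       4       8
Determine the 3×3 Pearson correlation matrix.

Step 1 — column means:
  mean(U) = (6 + 5 + 7 + 5 + 8) / 5 = 31/5 = 6.2
  mean(V) = (7 + 2 + 7 + 6 + 4) / 5 = 26/5 = 5.2
  mean(W) = (1 + 6 + 5 + 8 + 8) / 5 = 28/5 = 5.6

Step 2 — sample variances and covariances s[i,j] = (1/(n-1)) · Σ_k (x_{k,i} - mean_i) · (x_{k,j} - mean_j), with n-1 = 4:
  s[U,U] = ((-0.2)·(-0.2) + (-1.2)·(-1.2) + (0.8)·(0.8) + (-1.2)·(-1.2) + (1.8)·(1.8)) / 4 = 6.8/4 = 1.7
  s[U,V] = ((-0.2)·(1.8) + (-1.2)·(-3.2) + (0.8)·(1.8) + (-1.2)·(0.8) + (1.8)·(-1.2)) / 4 = 1.8/4 = 0.45
  s[U,W] = ((-0.2)·(-4.6) + (-1.2)·(0.4) + (0.8)·(-0.6) + (-1.2)·(2.4) + (1.8)·(2.4)) / 4 = 1.4/4 = 0.35
  s[V,V] = ((1.8)·(1.8) + (-3.2)·(-3.2) + (1.8)·(1.8) + (0.8)·(0.8) + (-1.2)·(-1.2)) / 4 = 18.8/4 = 4.7
  s[V,W] = ((1.8)·(-4.6) + (-3.2)·(0.4) + (1.8)·(-0.6) + (0.8)·(2.4) + (-1.2)·(2.4)) / 4 = -11.6/4 = -2.9
  s[W,W] = ((-4.6)·(-4.6) + (0.4)·(0.4) + (-0.6)·(-0.6) + (2.4)·(2.4) + (2.4)·(2.4)) / 4 = 33.2/4 = 8.3
  Sample standard deviations s_i = √(s[i,i]):
  s(U) = √(1.7) = 1.3038
  s(V) = √(4.7) = 2.1679
  s(W) = √(8.3) = 2.881

Step 3 — r_{ij} = s_{ij} / (s_i · s_j):
  r[U,U] = 1 (diagonal).
  r[U,V] = 0.45 / (1.3038 · 2.1679) = 0.45 / 2.8267 = 0.1592
  r[U,W] = 0.35 / (1.3038 · 2.881) = 0.35 / 3.7563 = 0.0932
  r[V,V] = 1 (diagonal).
  r[V,W] = -2.9 / (2.1679 · 2.881) = -2.9 / 6.2458 = -0.4643
  r[W,W] = 1 (diagonal).

R is symmetric with unit diagonal. Assembling:

R = [[1, 0.1592, 0.0932],
 [0.1592, 1, -0.4643],
 [0.0932, -0.4643, 1]]


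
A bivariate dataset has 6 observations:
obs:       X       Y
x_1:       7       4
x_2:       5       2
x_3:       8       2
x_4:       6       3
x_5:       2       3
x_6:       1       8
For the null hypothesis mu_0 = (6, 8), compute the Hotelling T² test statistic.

Step 1 — sample mean vector:
  mean(X) = (7 + 5 + 8 + 6 + 2 + 1) / 6 = 29/6 = 4.8333
  mean(Y) = (4 + 2 + 2 + 3 + 3 + 8) / 6 = 22/6 = 3.6667
  x̄ = (4.8333, 3.6667),  deviation x̄ - mu_0 = (4.8333, 3.6667) - (6, 8) = (-1.1667, -4.3333).

Step 2 — sample covariance matrix, S[i,j] = (1/(n-1)) · Σ_k (x_{k,i} - mean_i) · (x_{k,j} - mean_j), divisor n-1 = 5:
  S[X,X] = ((2.1667)·(2.1667) + (0.1667)·(0.1667) + (3.1667)·(3.1667) + (1.1667)·(1.1667) + (-2.8333)·(-2.8333) + (-3.8333)·(-3.8333)) / 5 = 38.8333/5 = 7.7667
  S[X,Y] = ((2.1667)·(0.3333) + (0.1667)·(-1.6667) + (3.1667)·(-1.6667) + (1.1667)·(-0.6667) + (-2.8333)·(-0.6667) + (-3.8333)·(4.3333)) / 5 = -20.3333/5 = -4.0667
  S[Y,Y] = ((0.3333)·(0.3333) + (-1.6667)·(-1.6667) + (-1.6667)·(-1.6667) + (-0.6667)·(-0.6667) + (-0.6667)·(-0.6667) + (4.3333)·(4.3333)) / 5 = 25.3333/5 = 5.0667
  S = [[7.7667, -4.0667],
 [-4.0667, 5.0667]].

Step 3 — invert S. det(S) = 7.7667·5.0667 - (-4.0667)² = 22.8133.
  S^{-1} = (1/det) · [[d, -b], [-b, a]] = [[0.2221, 0.1783],
 [0.1783, 0.3404]].

Step 4 — quadratic form (x̄ - mu_0)^T · S^{-1} · (x̄ - mu_0):
  S^{-1} · (x̄ - mu_0) = (-1.0316, -1.6832),
  (x̄ - mu_0)^T · [...] = (-1.1667)·(-1.0316) + (-4.3333)·(-1.6832) = 8.4975.

Step 5 — scale by n: T² = 6 · 8.4975 = 50.9848.

T² ≈ 50.9848


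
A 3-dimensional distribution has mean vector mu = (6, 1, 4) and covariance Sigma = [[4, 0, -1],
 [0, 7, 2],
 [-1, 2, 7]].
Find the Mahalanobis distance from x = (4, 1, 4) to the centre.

Step 1 — centre the observation: (x - mu) = (-2, 0, 0).

Step 2 — invert Sigma (cofactor / det for 3×3, or solve directly):
  Sigma^{-1} = [[0.2601, -0.0116, 0.0405],
 [-0.0116, 0.1561, -0.0462],
 [0.0405, -0.0462, 0.1618]].

Step 3 — form the quadratic (x - mu)^T · Sigma^{-1} · (x - mu):
  Sigma^{-1} · (x - mu) = (-0.5202, 0.0231, -0.0809).
  (x - mu)^T · [Sigma^{-1} · (x - mu)] = (-2)·(-0.5202) + (0)·(0.0231) + (0)·(-0.0809) = 1.0405.

Step 4 — take square root: d = √(1.0405) ≈ 1.02.

d(x, mu) = √(1.0405) ≈ 1.02


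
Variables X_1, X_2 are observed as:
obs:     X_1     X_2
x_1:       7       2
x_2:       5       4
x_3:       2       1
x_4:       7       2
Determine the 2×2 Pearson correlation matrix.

Step 1 — column means:
  mean(X_1) = (7 + 5 + 2 + 7) / 4 = 21/4 = 5.25
  mean(X_2) = (2 + 4 + 1 + 2) / 4 = 9/4 = 2.25

Step 2 — sample variances and covariances s[i,j] = (1/(n-1)) · Σ_k (x_{k,i} - mean_i) · (x_{k,j} - mean_j), with n-1 = 3:
  s[X_1,X_1] = ((1.75)·(1.75) + (-0.25)·(-0.25) + (-3.25)·(-3.25) + (1.75)·(1.75)) / 3 = 16.75/3 = 5.5833
  s[X_1,X_2] = ((1.75)·(-0.25) + (-0.25)·(1.75) + (-3.25)·(-1.25) + (1.75)·(-0.25)) / 3 = 2.75/3 = 0.9167
  s[X_2,X_2] = ((-0.25)·(-0.25) + (1.75)·(1.75) + (-1.25)·(-1.25) + (-0.25)·(-0.25)) / 3 = 4.75/3 = 1.5833
  Sample standard deviations s_i = √(s[i,i]):
  s(X_1) = √(5.5833) = 2.3629
  s(X_2) = √(1.5833) = 1.2583

Step 3 — r_{ij} = s_{ij} / (s_i · s_j):
  r[X_1,X_1] = 1 (diagonal).
  r[X_1,X_2] = 0.9167 / (2.3629 · 1.2583) = 0.9167 / 2.9733 = 0.3083
  r[X_2,X_2] = 1 (diagonal).

R is symmetric with unit diagonal. Assembling:

R = [[1, 0.3083],
 [0.3083, 1]]


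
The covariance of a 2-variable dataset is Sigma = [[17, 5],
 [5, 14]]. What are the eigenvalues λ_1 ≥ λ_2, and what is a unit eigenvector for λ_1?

Step 1 — characteristic polynomial of 2×2 Sigma:
  det(Sigma - λI) = λ² - trace · λ + det = 0.
  trace = 17 + 14 = 31, det = 17·14 - (5)² = 213.
Step 2 — discriminant:
  Δ = trace² - 4·det = 961 - 852 = 109.
Step 3 — eigenvalues:
  λ = (trace ± √Δ)/2 = (31 ± 10.4403)/2,
  λ_1 = 20.7202,  λ_2 = 10.2798.

Step 4 — unit eigenvector for λ_1: solve (Sigma - λ_1 I)v = 0. First row:
  (17 - 20.7202)·v_x + (5)·v_y = 0, i.e. (-3.7202)·v_x + (5)·v_y = 0,
  so v ∝ (b, λ_1 - a) = (5, 3.7202) = u.
  ||u|| = √((5)² + (3.7202)²) = √(38.8395) ≈ 6.2321,
  v_1 = u/||u|| ≈ (0.8023, 0.5969) (||v_1|| = 1).

λ_1 = 20.7202,  λ_2 = 10.2798;  v_1 ≈ (0.8023, 0.5969)


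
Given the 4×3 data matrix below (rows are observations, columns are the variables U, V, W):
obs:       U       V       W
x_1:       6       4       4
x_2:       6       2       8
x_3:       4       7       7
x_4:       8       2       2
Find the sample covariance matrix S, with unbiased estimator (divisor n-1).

Step 1 — column means:
  mean(U) = (6 + 6 + 4 + 8) / 4 = 24/4 = 6
  mean(V) = (4 + 2 + 7 + 2) / 4 = 15/4 = 3.75
  mean(W) = (4 + 8 + 7 + 2) / 4 = 21/4 = 5.25

Step 2 — sample covariance S[i,j] = (1/(n-1)) · Σ_k (x_{k,i} - mean_i) · (x_{k,j} - mean_j), with n-1 = 3.
  S[U,U] = ((0)·(0) + (0)·(0) + (-2)·(-2) + (2)·(2)) / 3 = 8/3 = 2.6667
  S[U,V] = ((0)·(0.25) + (0)·(-1.75) + (-2)·(3.25) + (2)·(-1.75)) / 3 = -10/3 = -3.3333
  S[U,W] = ((0)·(-1.25) + (0)·(2.75) + (-2)·(1.75) + (2)·(-3.25)) / 3 = -10/3 = -3.3333
  S[V,V] = ((0.25)·(0.25) + (-1.75)·(-1.75) + (3.25)·(3.25) + (-1.75)·(-1.75)) / 3 = 16.75/3 = 5.5833
  S[V,W] = ((0.25)·(-1.25) + (-1.75)·(2.75) + (3.25)·(1.75) + (-1.75)·(-3.25)) / 3 = 6.25/3 = 2.0833
  S[W,W] = ((-1.25)·(-1.25) + (2.75)·(2.75) + (1.75)·(1.75) + (-3.25)·(-3.25)) / 3 = 22.75/3 = 7.5833

S is symmetric (S[j,i] = S[i,j]). Assembling:

S = [[2.6667, -3.3333, -3.3333],
 [-3.3333, 5.5833, 2.0833],
 [-3.3333, 2.0833, 7.5833]]


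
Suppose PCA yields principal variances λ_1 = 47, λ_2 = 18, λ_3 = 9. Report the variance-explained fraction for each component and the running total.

Step 1 — total variance = trace(Sigma) = Σ λ_i = 47 + 18 + 9 = 74.

Step 2 — fraction explained by component i = λ_i / Σ λ:
  PC1: 47/74 = 0.6351
  PC2: 18/74 = 0.2432
  PC3: 9/74 = 0.1216

Step 3 — cumulative fraction after k components = (λ_1 + ... + λ_k) / Σ λ:
  k = 1: 47/74 = 0.6351
  k = 2: (47 + 18)/74 = 65/74 = 0.8784
  k = 3: (47 + 18 + 9)/74 = 74/74 = 1

Summary (fraction, with percent):

explained: PC1 0.6351 (63.51%), PC2 0.2432 (24.32%), PC3 0.1216 (12.16%);  cumulative: 0.6351, 0.8784, 1


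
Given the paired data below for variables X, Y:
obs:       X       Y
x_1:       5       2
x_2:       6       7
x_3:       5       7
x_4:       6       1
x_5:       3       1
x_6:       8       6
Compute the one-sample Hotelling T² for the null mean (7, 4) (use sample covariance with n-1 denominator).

Step 1 — sample mean vector:
  mean(X) = (5 + 6 + 5 + 6 + 3 + 8) / 6 = 33/6 = 5.5
  mean(Y) = (2 + 7 + 7 + 1 + 1 + 6) / 6 = 24/6 = 4
  x̄ = (5.5, 4),  deviation x̄ - mu_0 = (5.5, 4) - (7, 4) = (-1.5, 0).

Step 2 — sample covariance matrix, S[i,j] = (1/(n-1)) · Σ_k (x_{k,i} - mean_i) · (x_{k,j} - mean_j), divisor n-1 = 5:
  S[X,X] = ((-0.5)·(-0.5) + (0.5)·(0.5) + (-0.5)·(-0.5) + (0.5)·(0.5) + (-2.5)·(-2.5) + (2.5)·(2.5)) / 5 = 13.5/5 = 2.7
  S[X,Y] = ((-0.5)·(-2) + (0.5)·(3) + (-0.5)·(3) + (0.5)·(-3) + (-2.5)·(-3) + (2.5)·(2)) / 5 = 12/5 = 2.4
  S[Y,Y] = ((-2)·(-2) + (3)·(3) + (3)·(3) + (-3)·(-3) + (-3)·(-3) + (2)·(2)) / 5 = 44/5 = 8.8
  S = [[2.7, 2.4],
 [2.4, 8.8]].

Step 3 — invert S. det(S) = 2.7·8.8 - (2.4)² = 18.
  S^{-1} = (1/det) · [[d, -b], [-b, a]] = [[0.4889, -0.1333],
 [-0.1333, 0.15]].

Step 4 — quadratic form (x̄ - mu_0)^T · S^{-1} · (x̄ - mu_0):
  S^{-1} · (x̄ - mu_0) = (-0.7333, 0.2),
  (x̄ - mu_0)^T · [...] = (-1.5)·(-0.7333) + (0)·(0.2) = 1.1.

Step 5 — scale by n: T² = 6 · 1.1 = 6.6.

T² ≈ 6.6


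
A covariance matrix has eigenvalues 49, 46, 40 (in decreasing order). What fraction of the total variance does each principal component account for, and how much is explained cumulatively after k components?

Step 1 — total variance = trace(Sigma) = Σ λ_i = 49 + 46 + 40 = 135.

Step 2 — fraction explained by component i = λ_i / Σ λ:
  PC1: 49/135 = 0.363
  PC2: 46/135 = 0.3407
  PC3: 40/135 = 0.2963

Step 3 — cumulative fraction after k components = (λ_1 + ... + λ_k) / Σ λ:
  k = 1: 49/135 = 0.363
  k = 2: (49 + 46)/135 = 95/135 = 0.7037
  k = 3: (49 + 46 + 40)/135 = 135/135 = 1

Summary (fraction, with percent):

explained: PC1 0.363 (36.3%), PC2 0.3407 (34.07%), PC3 0.2963 (29.63%);  cumulative: 0.363, 0.7037, 1


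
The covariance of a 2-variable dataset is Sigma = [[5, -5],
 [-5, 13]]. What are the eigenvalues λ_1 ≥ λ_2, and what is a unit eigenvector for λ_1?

Step 1 — characteristic polynomial of 2×2 Sigma:
  det(Sigma - λI) = λ² - trace · λ + det = 0.
  trace = 5 + 13 = 18, det = 5·13 - (-5)² = 40.
Step 2 — discriminant:
  Δ = trace² - 4·det = 324 - 160 = 164.
Step 3 — eigenvalues:
  λ = (trace ± √Δ)/2 = (18 ± 12.8062)/2,
  λ_1 = 15.4031,  λ_2 = 2.5969.

Step 4 — unit eigenvector for λ_1: solve (Sigma - λ_1 I)v = 0. First row:
  (5 - 15.4031)·v_x + (-5)·v_y = 0, i.e. (-10.4031)·v_x + (-5)·v_y = 0,
  so v ∝ (b, λ_1 - a) = (-5, 10.4031); multiply by -1 so the first entry is positive: u = (5, -10.4031).
  ||u|| = √((5)² + (-10.4031)²) = √(133.225) ≈ 11.5423,
  v_1 = u/||u|| ≈ (0.4332, -0.9013) (||v_1|| = 1).

λ_1 = 15.4031,  λ_2 = 2.5969;  v_1 ≈ (0.4332, -0.9013)


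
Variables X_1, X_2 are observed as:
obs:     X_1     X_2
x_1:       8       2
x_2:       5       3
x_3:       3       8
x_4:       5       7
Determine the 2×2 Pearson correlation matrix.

Step 1 — column means:
  mean(X_1) = (8 + 5 + 3 + 5) / 4 = 21/4 = 5.25
  mean(X_2) = (2 + 3 + 8 + 7) / 4 = 20/4 = 5

Step 2 — sample variances and covariances s[i,j] = (1/(n-1)) · Σ_k (x_{k,i} - mean_i) · (x_{k,j} - mean_j), with n-1 = 3:
  s[X_1,X_1] = ((2.75)·(2.75) + (-0.25)·(-0.25) + (-2.25)·(-2.25) + (-0.25)·(-0.25)) / 3 = 12.75/3 = 4.25
  s[X_1,X_2] = ((2.75)·(-3) + (-0.25)·(-2) + (-2.25)·(3) + (-0.25)·(2)) / 3 = -15/3 = -5
  s[X_2,X_2] = ((-3)·(-3) + (-2)·(-2) + (3)·(3) + (2)·(2)) / 3 = 26/3 = 8.6667
  Sample standard deviations s_i = √(s[i,i]):
  s(X_1) = √(4.25) = 2.0616
  s(X_2) = √(8.6667) = 2.9439

Step 3 — r_{ij} = s_{ij} / (s_i · s_j):
  r[X_1,X_1] = 1 (diagonal).
  r[X_1,X_2] = -5 / (2.0616 · 2.9439) = -5 / 6.069 = -0.8239
  r[X_2,X_2] = 1 (diagonal).

R is symmetric with unit diagonal. Assembling:

R = [[1, -0.8239],
 [-0.8239, 1]]


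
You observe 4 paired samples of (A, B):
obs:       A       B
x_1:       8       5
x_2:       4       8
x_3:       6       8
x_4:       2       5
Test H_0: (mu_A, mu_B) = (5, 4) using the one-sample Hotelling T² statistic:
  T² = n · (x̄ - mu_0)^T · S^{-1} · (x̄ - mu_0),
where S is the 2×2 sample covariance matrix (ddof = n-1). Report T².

Step 1 — sample mean vector:
  mean(A) = (8 + 4 + 6 + 2) / 4 = 20/4 = 5
  mean(B) = (5 + 8 + 8 + 5) / 4 = 26/4 = 6.5
  x̄ = (5, 6.5),  deviation x̄ - mu_0 = (5, 6.5) - (5, 4) = (0, 2.5).

Step 2 — sample covariance matrix, S[i,j] = (1/(n-1)) · Σ_k (x_{k,i} - mean_i) · (x_{k,j} - mean_j), divisor n-1 = 3:
  S[A,A] = ((3)·(3) + (-1)·(-1) + (1)·(1) + (-3)·(-3)) / 3 = 20/3 = 6.6667
  S[A,B] = ((3)·(-1.5) + (-1)·(1.5) + (1)·(1.5) + (-3)·(-1.5)) / 3 = 0/3 = 0
  S[B,B] = ((-1.5)·(-1.5) + (1.5)·(1.5) + (1.5)·(1.5) + (-1.5)·(-1.5)) / 3 = 9/3 = 3
  S = [[6.6667, 0],
 [0, 3]].

Step 3 — invert S. det(S) = 6.6667·3 - (0)² = 20.
  S^{-1} = (1/det) · [[d, -b], [-b, a]] = [[0.15, 0],
 [0, 0.3333]].

Step 4 — quadratic form (x̄ - mu_0)^T · S^{-1} · (x̄ - mu_0):
  S^{-1} · (x̄ - mu_0) = (0, 0.8333),
  (x̄ - mu_0)^T · [...] = (0)·(0) + (2.5)·(0.8333) = 2.0833.

Step 5 — scale by n: T² = 4 · 2.0833 = 8.3333.

T² ≈ 8.3333


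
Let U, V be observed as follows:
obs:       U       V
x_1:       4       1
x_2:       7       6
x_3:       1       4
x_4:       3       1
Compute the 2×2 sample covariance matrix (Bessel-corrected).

Step 1 — column means:
  mean(U) = (4 + 7 + 1 + 3) / 4 = 15/4 = 3.75
  mean(V) = (1 + 6 + 4 + 1) / 4 = 12/4 = 3

Step 2 — sample covariance S[i,j] = (1/(n-1)) · Σ_k (x_{k,i} - mean_i) · (x_{k,j} - mean_j), with n-1 = 3.
  S[U,U] = ((0.25)·(0.25) + (3.25)·(3.25) + (-2.75)·(-2.75) + (-0.75)·(-0.75)) / 3 = 18.75/3 = 6.25
  S[U,V] = ((0.25)·(-2) + (3.25)·(3) + (-2.75)·(1) + (-0.75)·(-2)) / 3 = 8/3 = 2.6667
  S[V,V] = ((-2)·(-2) + (3)·(3) + (1)·(1) + (-2)·(-2)) / 3 = 18/3 = 6

S is symmetric (S[j,i] = S[i,j]). Assembling:

S = [[6.25, 2.6667],
 [2.6667, 6]]


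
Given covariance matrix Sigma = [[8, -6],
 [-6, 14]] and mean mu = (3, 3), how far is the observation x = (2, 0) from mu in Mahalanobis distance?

Step 1 — centre the observation: (x - mu) = (-1, -3).

Step 2 — invert Sigma. det(Sigma) = 8·14 - (-6)² = 76.
  Sigma^{-1} = (1/det) · [[d, -b], [-b, a]] = [[0.1842, 0.0789],
 [0.0789, 0.1053]].

Step 3 — form the quadratic (x - mu)^T · Sigma^{-1} · (x - mu):
  Sigma^{-1} · (x - mu) = (-0.4211, -0.3947).
  (x - mu)^T · [Sigma^{-1} · (x - mu)] = (-1)·(-0.4211) + (-3)·(-0.3947) = 1.6053.

Step 4 — take square root: d = √(1.6053) ≈ 1.267.

d(x, mu) = √(1.6053) ≈ 1.267


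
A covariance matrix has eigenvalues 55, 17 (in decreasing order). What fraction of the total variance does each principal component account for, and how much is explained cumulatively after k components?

Step 1 — total variance = trace(Sigma) = Σ λ_i = 55 + 17 = 72.

Step 2 — fraction explained by component i = λ_i / Σ λ:
  PC1: 55/72 = 0.7639
  PC2: 17/72 = 0.2361

Step 3 — cumulative fraction after k components = (λ_1 + ... + λ_k) / Σ λ:
  k = 1: 55/72 = 0.7639
  k = 2: (55 + 17)/72 = 72/72 = 1

Summary (fraction, with percent):

explained: PC1 0.7639 (76.39%), PC2 0.2361 (23.61%);  cumulative: 0.7639, 1


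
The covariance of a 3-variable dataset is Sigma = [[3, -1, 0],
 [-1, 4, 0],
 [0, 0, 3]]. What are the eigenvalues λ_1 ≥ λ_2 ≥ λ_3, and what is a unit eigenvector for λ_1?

Step 1 — characteristic polynomial p(λ) = det(λI - Sigma) = λ³ - tr·λ² + c_1·λ - det, where tr = trace, c_1 = sum of the principal 2×2 minors, det = det(Sigma):
  tr = 3 + 4 + 3 = 10,
  c_1 = (3·4 - (-1)²) + (3·3 - (0)²) + (4·3 - (0)²) = 11 + 9 + 12 = 32,
  det = 3·(4·3 - (0)²) - (-1)·((-1)·3 - (0)·(0)) + (0)·((-1)·(0) - 4·(0)) = 3·(12) - (-1)·(-3) + (0)·(0) = 33.
  So p(λ) = λ³ - 10λ² + 32λ - 33.
Step 2 — look for an integer root (rational root theorem: any rational root is an integer divisor of 33). Testing λ = 3:
  p(3) = 27 - 90 + 96 - 33 = 0  ✓
  Dividing out (λ - 3): p(λ) = (λ - 3)(λ² - 7λ + 11).
Step 3 — remaining eigenvalues from the quadratic λ² - 7λ + 11 = 0:
  Δ = 7² - 4·11 = 49 - 44 = 5,  λ = (7 ± √5)/2 = (7 ± 2.2361)/2 ≈ 4.618 or 2.382.
  Sorted: λ_1 = 4.618,  λ_2 = 3,  λ_3 = 2.382  (check: sum = 10 = tr ✓).

Step 4 — unit eigenvector for λ_1 ≈ 4.618: v spans the null space of (Sigma - λ_1 I), whose rows are
  r_1 = (-1.618, -1, 0),  r_2 = (-1, -0.618, 0),  r_3 = (0, 0, -1.618).
  v is orthogonal to every row, so take v ∝ r_1 × r_3 = ((-1)·(-1.618) - (0)·(0), (0)·(0) - (-1.618)·(-1.618), (-1.618)·(0) - (-1)·(0)) ≈ (1.618, -2.618, 0).
  Let u = (1.618, -2.618, 0).
  ||u|| = √((1.618)² + (-2.618)² + (0)²) = √(9.4721) ≈ 3.0777,  v_1 = u/||u|| ≈ (0.5257, -0.8507, 0) (||v_1|| = 1).

λ_1 = 4.618,  λ_2 = 3,  λ_3 = 2.382;  v_1 ≈ (0.5257, -0.8507, 0)


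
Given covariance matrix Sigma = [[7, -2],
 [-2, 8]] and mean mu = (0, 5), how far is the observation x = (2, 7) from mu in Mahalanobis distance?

Step 1 — centre the observation: (x - mu) = (2, 2).

Step 2 — invert Sigma. det(Sigma) = 7·8 - (-2)² = 52.
  Sigma^{-1} = (1/det) · [[d, -b], [-b, a]] = [[0.1538, 0.0385],
 [0.0385, 0.1346]].

Step 3 — form the quadratic (x - mu)^T · Sigma^{-1} · (x - mu):
  Sigma^{-1} · (x - mu) = (0.3846, 0.3462).
  (x - mu)^T · [Sigma^{-1} · (x - mu)] = (2)·(0.3846) + (2)·(0.3462) = 1.4615.

Step 4 — take square root: d = √(1.4615) ≈ 1.2089.

d(x, mu) = √(1.4615) ≈ 1.2089


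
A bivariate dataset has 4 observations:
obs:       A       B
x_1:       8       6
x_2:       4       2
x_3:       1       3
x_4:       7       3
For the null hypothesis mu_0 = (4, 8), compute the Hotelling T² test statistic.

Step 1 — sample mean vector:
  mean(A) = (8 + 4 + 1 + 7) / 4 = 20/4 = 5
  mean(B) = (6 + 2 + 3 + 3) / 4 = 14/4 = 3.5
  x̄ = (5, 3.5),  deviation x̄ - mu_0 = (5, 3.5) - (4, 8) = (1, -4.5).

Step 2 — sample covariance matrix, S[i,j] = (1/(n-1)) · Σ_k (x_{k,i} - mean_i) · (x_{k,j} - mean_j), divisor n-1 = 3:
  S[A,A] = ((3)·(3) + (-1)·(-1) + (-4)·(-4) + (2)·(2)) / 3 = 30/3 = 10
  S[A,B] = ((3)·(2.5) + (-1)·(-1.5) + (-4)·(-0.5) + (2)·(-0.5)) / 3 = 10/3 = 3.3333
  S[B,B] = ((2.5)·(2.5) + (-1.5)·(-1.5) + (-0.5)·(-0.5) + (-0.5)·(-0.5)) / 3 = 9/3 = 3
  S = [[10, 3.3333],
 [3.3333, 3]].

Step 3 — invert S. det(S) = 10·3 - (3.3333)² = 18.8889.
  S^{-1} = (1/det) · [[d, -b], [-b, a]] = [[0.1588, -0.1765],
 [-0.1765, 0.5294]].

Step 4 — quadratic form (x̄ - mu_0)^T · S^{-1} · (x̄ - mu_0):
  S^{-1} · (x̄ - mu_0) = (0.9529, -2.5588),
  (x̄ - mu_0)^T · [...] = (1)·(0.9529) + (-4.5)·(-2.5588) = 12.4676.

Step 5 — scale by n: T² = 4 · 12.4676 = 49.8706.

T² ≈ 49.8706


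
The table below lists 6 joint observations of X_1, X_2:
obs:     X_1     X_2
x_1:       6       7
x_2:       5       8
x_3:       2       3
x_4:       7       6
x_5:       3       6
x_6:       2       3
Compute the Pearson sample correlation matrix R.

Step 1 — column means:
  mean(X_1) = (6 + 5 + 2 + 7 + 3 + 2) / 6 = 25/6 = 4.1667
  mean(X_2) = (7 + 8 + 3 + 6 + 6 + 3) / 6 = 33/6 = 5.5

Step 2 — sample variances and covariances s[i,j] = (1/(n-1)) · Σ_k (x_{k,i} - mean_i) · (x_{k,j} - mean_j), with n-1 = 5:
  s[X_1,X_1] = ((1.8333)·(1.8333) + (0.8333)·(0.8333) + (-2.1667)·(-2.1667) + (2.8333)·(2.8333) + (-1.1667)·(-1.1667) + (-2.1667)·(-2.1667)) / 5 = 22.8333/5 = 4.5667
  s[X_1,X_2] = ((1.8333)·(1.5) + (0.8333)·(2.5) + (-2.1667)·(-2.5) + (2.8333)·(0.5) + (-1.1667)·(0.5) + (-2.1667)·(-2.5)) / 5 = 16.5/5 = 3.3
  s[X_2,X_2] = ((1.5)·(1.5) + (2.5)·(2.5) + (-2.5)·(-2.5) + (0.5)·(0.5) + (0.5)·(0.5) + (-2.5)·(-2.5)) / 5 = 21.5/5 = 4.3
  Sample standard deviations s_i = √(s[i,i]):
  s(X_1) = √(4.5667) = 2.137
  s(X_2) = √(4.3) = 2.0736

Step 3 — r_{ij} = s_{ij} / (s_i · s_j):
  r[X_1,X_1] = 1 (diagonal).
  r[X_1,X_2] = 3.3 / (2.137 · 2.0736) = 3.3 / 4.4313 = 0.7447
  r[X_2,X_2] = 1 (diagonal).

R is symmetric with unit diagonal. Assembling:

R = [[1, 0.7447],
 [0.7447, 1]]


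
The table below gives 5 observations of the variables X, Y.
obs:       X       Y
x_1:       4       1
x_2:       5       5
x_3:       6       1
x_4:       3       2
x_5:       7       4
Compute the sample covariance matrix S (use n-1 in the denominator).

Step 1 — column means:
  mean(X) = (4 + 5 + 6 + 3 + 7) / 5 = 25/5 = 5
  mean(Y) = (1 + 5 + 1 + 2 + 4) / 5 = 13/5 = 2.6

Step 2 — sample covariance S[i,j] = (1/(n-1)) · Σ_k (x_{k,i} - mean_i) · (x_{k,j} - mean_j), with n-1 = 4.
  S[X,X] = ((-1)·(-1) + (0)·(0) + (1)·(1) + (-2)·(-2) + (2)·(2)) / 4 = 10/4 = 2.5
  S[X,Y] = ((-1)·(-1.6) + (0)·(2.4) + (1)·(-1.6) + (-2)·(-0.6) + (2)·(1.4)) / 4 = 4/4 = 1
  S[Y,Y] = ((-1.6)·(-1.6) + (2.4)·(2.4) + (-1.6)·(-1.6) + (-0.6)·(-0.6) + (1.4)·(1.4)) / 4 = 13.2/4 = 3.3

S is symmetric (S[j,i] = S[i,j]). Assembling:

S = [[2.5, 1],
 [1, 3.3]]


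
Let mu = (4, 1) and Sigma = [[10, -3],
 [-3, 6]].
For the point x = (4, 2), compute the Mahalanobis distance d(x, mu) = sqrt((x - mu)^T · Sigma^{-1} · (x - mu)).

Step 1 — centre the observation: (x - mu) = (0, 1).

Step 2 — invert Sigma. det(Sigma) = 10·6 - (-3)² = 51.
  Sigma^{-1} = (1/det) · [[d, -b], [-b, a]] = [[0.1176, 0.0588],
 [0.0588, 0.1961]].

Step 3 — form the quadratic (x - mu)^T · Sigma^{-1} · (x - mu):
  Sigma^{-1} · (x - mu) = (0.0588, 0.1961).
  (x - mu)^T · [Sigma^{-1} · (x - mu)] = (0)·(0.0588) + (1)·(0.1961) = 0.1961.

Step 4 — take square root: d = √(0.1961) ≈ 0.4428.

d(x, mu) = √(0.1961) ≈ 0.4428


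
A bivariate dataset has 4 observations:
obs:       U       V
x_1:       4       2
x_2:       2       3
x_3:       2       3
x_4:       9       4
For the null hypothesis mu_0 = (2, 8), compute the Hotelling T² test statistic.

Step 1 — sample mean vector:
  mean(U) = (4 + 2 + 2 + 9) / 4 = 17/4 = 4.25
  mean(V) = (2 + 3 + 3 + 4) / 4 = 12/4 = 3
  x̄ = (4.25, 3),  deviation x̄ - mu_0 = (4.25, 3) - (2, 8) = (2.25, -5).

Step 2 — sample covariance matrix, S[i,j] = (1/(n-1)) · Σ_k (x_{k,i} - mean_i) · (x_{k,j} - mean_j), divisor n-1 = 3:
  S[U,U] = ((-0.25)·(-0.25) + (-2.25)·(-2.25) + (-2.25)·(-2.25) + (4.75)·(4.75)) / 3 = 32.75/3 = 10.9167
  S[U,V] = ((-0.25)·(-1) + (-2.25)·(0) + (-2.25)·(0) + (4.75)·(1)) / 3 = 5/3 = 1.6667
  S[V,V] = ((-1)·(-1) + (0)·(0) + (0)·(0) + (1)·(1)) / 3 = 2/3 = 0.6667
  S = [[10.9167, 1.6667],
 [1.6667, 0.6667]].

Step 3 — invert S. det(S) = 10.9167·0.6667 - (1.6667)² = 4.5.
  S^{-1} = (1/det) · [[d, -b], [-b, a]] = [[0.1481, -0.3704],
 [-0.3704, 2.4259]].

Step 4 — quadratic form (x̄ - mu_0)^T · S^{-1} · (x̄ - mu_0):
  S^{-1} · (x̄ - mu_0) = (2.1852, -12.963),
  (x̄ - mu_0)^T · [...] = (2.25)·(2.1852) + (-5)·(-12.963) = 69.7315.

Step 5 — scale by n: T² = 4 · 69.7315 = 278.9259.

T² ≈ 278.9259


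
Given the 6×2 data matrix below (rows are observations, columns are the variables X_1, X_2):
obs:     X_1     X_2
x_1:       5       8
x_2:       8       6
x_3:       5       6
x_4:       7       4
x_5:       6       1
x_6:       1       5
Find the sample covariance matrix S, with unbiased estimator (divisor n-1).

Step 1 — column means:
  mean(X_1) = (5 + 8 + 5 + 7 + 6 + 1) / 6 = 32/6 = 5.3333
  mean(X_2) = (8 + 6 + 6 + 4 + 1 + 5) / 6 = 30/6 = 5

Step 2 — sample covariance S[i,j] = (1/(n-1)) · Σ_k (x_{k,i} - mean_i) · (x_{k,j} - mean_j), with n-1 = 5.
  S[X_1,X_1] = ((-0.3333)·(-0.3333) + (2.6667)·(2.6667) + (-0.3333)·(-0.3333) + (1.6667)·(1.6667) + (0.6667)·(0.6667) + (-4.3333)·(-4.3333)) / 5 = 29.3333/5 = 5.8667
  S[X_1,X_2] = ((-0.3333)·(3) + (2.6667)·(1) + (-0.3333)·(1) + (1.6667)·(-1) + (0.6667)·(-4) + (-4.3333)·(0)) / 5 = -3/5 = -0.6
  S[X_2,X_2] = ((3)·(3) + (1)·(1) + (1)·(1) + (-1)·(-1) + (-4)·(-4) + (0)·(0)) / 5 = 28/5 = 5.6

S is symmetric (S[j,i] = S[i,j]). Assembling:

S = [[5.8667, -0.6],
 [-0.6, 5.6]]
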